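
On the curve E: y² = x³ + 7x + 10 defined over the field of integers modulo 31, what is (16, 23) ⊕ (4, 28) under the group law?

(16, 23) + (4, 28). λ = (28 - 23)/(4 - 16) ≡ 5/19 mod 31. 19⁻¹ ≡ 18 (mod 31), so λ ≡ 28.
  x = λ² - 16 - 4 = 784 - 20 ≡ 20; y = λ·(16 - 20) - 23 ≡ 20. → (20, 20)

(20, 20)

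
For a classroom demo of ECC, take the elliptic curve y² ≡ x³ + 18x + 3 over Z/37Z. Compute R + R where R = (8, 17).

(0, 15)

tangent at (8, 17): λ = (3·8² + 18)/(2·17) ≡ 25/34. 34⁻¹ ≡ 12 (mod 37), so λ ≡ 25·12 ≡ 4.
  x = λ² - 8 - 8 = 16 - 16 ≡ 0; y = λ·(8 - 0) - 17 ≡ 15. → (0, 15)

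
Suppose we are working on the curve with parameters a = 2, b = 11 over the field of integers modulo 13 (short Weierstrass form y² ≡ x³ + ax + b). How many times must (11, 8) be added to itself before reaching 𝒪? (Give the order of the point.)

2P: tangent at (11, 8): λ = (3·11² + 2)/(2·8) ≡ 1/3. 3⁻¹ ≡ 9 (mod 13), so λ ≡ 1·9 ≡ 9.
  x = λ² - 11 - 11 = 81 - 22 ≡ 7; y = λ·(11 - 7) - 8 ≡ 2. → (7, 2)
3P: (7, 2) + (11, 8). λ = (8 - 2)/(11 - 7) ≡ 6/4 mod 13. 4⁻¹ ≡ 10 (mod 13), so λ ≡ 8.
  x = λ² - 7 - 11 = 64 - 18 ≡ 7; y = λ·(7 - 7) - 2 ≡ 11. → (7, 11)
4P: (7, 11) + (11, 8). λ = (8 - 11)/(11 - 7) ≡ 10/4 mod 13. 4⁻¹ ≡ 10 (mod 13) since 4·10 = 40 ≡ 1, so λ ≡ 9.
  x = λ² - 7 - 11 = 81 - 18 ≡ 11; y = λ·(7 - 11) - 11 ≡ 5. → (11, 5)
5P: (11, 5) + (11, 8): same x and y₁ ≡ -y₂, so the sum is 𝒪.
5P = 𝒪, so the order is 5.

5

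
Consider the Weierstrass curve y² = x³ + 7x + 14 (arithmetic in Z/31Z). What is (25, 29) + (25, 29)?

(19, 0)

tangent at (25, 29): λ = (3·25² + 7)/(2·29) ≡ 22/27. 27⁻¹ ≡ 23 (mod 31) since 27·23 = 621 ≡ 1, so λ ≡ 22·23 ≡ 10.
  x = λ² - 25 - 25 = 100 - 50 ≡ 19; y = λ·(25 - 19) - 29 ≡ 0. → (19, 0)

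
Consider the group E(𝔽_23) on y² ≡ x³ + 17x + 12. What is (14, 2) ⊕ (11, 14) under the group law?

(14, 2) + (11, 14). λ = (14 - 2)/(11 - 14) ≡ 12/20 mod 23. 20⁻¹ ≡ 15 (mod 23), so λ ≡ 19.
  x = λ² - 14 - 11 = 361 - 25 ≡ 14; y = λ·(14 - 14) - 2 ≡ 21. → (14, 21)

(14, 21)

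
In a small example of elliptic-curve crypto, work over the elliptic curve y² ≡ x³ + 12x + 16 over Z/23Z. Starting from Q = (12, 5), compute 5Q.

Double-and-add on 5 = (101)₂. Start with Q = (12, 5) for the leading 1-bit.
double: tangent at (12, 5): λ = (3·12² + 12)/(2·5) ≡ 7/10. 10⁻¹ ≡ 7 (mod 23) since 10·7 = 70 ≡ 1, so λ ≡ 7·7 ≡ 3.
  x = λ² - 12 - 12 = 9 - 24 ≡ 8; y = λ·(12 - 8) - 5 ≡ 7. → (8, 7)
double: tangent at (8, 7): λ = (3·8² + 12)/(2·7) ≡ 20/14. 14⁻¹ ≡ 5 (mod 23), so λ ≡ 20·5 ≡ 8.
  x = λ² - 8 - 8 = 64 - 16 ≡ 2; y = λ·(8 - 2) - 7 ≡ 18. → (2, 18)
add Q: (2, 18) + (12, 5). λ = (5 - 18)/(12 - 2) ≡ 10/10 mod 23. 10⁻¹ ≡ 7 (mod 23), so λ ≡ 1.
  x = λ² - 2 - 12 = 1 - 14 ≡ 10; y = λ·(2 - 10) - 18 ≡ 20. → (10, 20)

(10, 20)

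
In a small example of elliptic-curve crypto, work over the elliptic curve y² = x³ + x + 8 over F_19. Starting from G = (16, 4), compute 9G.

Repeated addition: build up to 9G.
2G: tangent at (16, 4): λ = (3·16² + 1)/(2·4) ≡ 9/8. 8⁻¹ ≡ 12 (mod 19), so λ ≡ 9·12 ≡ 13.
  x = λ² - 16 - 16 = 169 - 32 ≡ 4; y = λ·(16 - 4) - 4 ≡ 0. → (4, 0)
3G: (4, 0) + (16, 4). λ = (4 - 0)/(16 - 4) ≡ 4/12 mod 19. 12⁻¹ ≡ 8 (mod 19), so λ ≡ 13.
  x = λ² - 4 - 16 = 169 - 20 ≡ 16; y = λ·(4 - 16) - 0 ≡ 15. → (16, 15)
4G: (16, 15) + (16, 4): same x and y₁ ≡ -y₂, so the sum is O.
5G: O + (16, 4) = (16, 4) (identity).
6G: tangent at (16, 4): λ = (3·16² + 1)/(2·4) ≡ 9/8. 8⁻¹ ≡ 12 (mod 19), so λ ≡ 9·12 ≡ 13.
  x = λ² - 16 - 16 = 169 - 32 ≡ 4; y = λ·(16 - 4) - 4 ≡ 0. → (4, 0)
7G: (4, 0) + (16, 4). λ = (4 - 0)/(16 - 4) ≡ 4/12 mod 19. 12⁻¹ ≡ 8 (mod 19) since 12·8 = 96 ≡ 1, so λ ≡ 13.
  x = λ² - 4 - 16 = 169 - 20 ≡ 16; y = λ·(4 - 16) - 0 ≡ 15. → (16, 15)
8G: (16, 15) + (16, 4): same x and y₁ ≡ -y₂, so the sum is O.
9G: O + (16, 4) = (16, 4) (identity).

(16, 4)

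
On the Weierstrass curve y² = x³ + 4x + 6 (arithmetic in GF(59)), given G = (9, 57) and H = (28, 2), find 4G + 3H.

(12, 37)

First 4G:
Repeated addition: build up to 4G.
2G: tangent at (9, 57): λ = (3·9² + 4)/(2·57) ≡ 11/55. 55⁻¹ ≡ 44 (mod 59), so λ ≡ 11·44 ≡ 12.
  x = λ² - 9 - 9 = 144 - 18 ≡ 8; y = λ·(9 - 8) - 57 ≡ 14. → (8, 14)
3G: (8, 14) + (9, 57). λ = (57 - 14)/(9 - 8) ≡ 43/1 mod 59. 1⁻¹ ≡ 1 (mod 59), so λ ≡ 43.
  x = λ² - 8 - 9 = 1849 - 17 ≡ 3; y = λ·(8 - 3) - 14 ≡ 24. → (3, 24)
4G: (3, 24) + (9, 57). λ = (57 - 24)/(9 - 3) ≡ 33/6 mod 59. 6⁻¹ ≡ 10 (mod 59), so λ ≡ 35.
  x = λ² - 3 - 9 = 1225 - 12 ≡ 33; y = λ·(3 - 33) - 24 ≡ 47. → (33, 47)
4G = (33, 47).
Next 3H:
Repeated addition: build up to 3H.
2H: tangent at (28, 2): λ = (3·28² + 4)/(2·2) ≡ 55/4. 4⁻¹ ≡ 15 (mod 59) since 4·15 = 60 ≡ 1, so λ ≡ 55·15 ≡ 58.
  x = λ² - 28 - 28 = 3364 - 56 ≡ 4; y = λ·(28 - 4) - 2 ≡ 33. → (4, 33)
3H: (4, 33) + (28, 2). λ = (2 - 33)/(28 - 4) ≡ 28/24 mod 59. 24⁻¹ ≡ 32 (mod 59), so λ ≡ 11.
  x = λ² - 4 - 28 = 121 - 32 ≡ 30; y = λ·(4 - 30) - 33 ≡ 35. → (30, 35)
3H = (30, 35).
Finally 4G + 3H:
(33, 47) + (30, 35). λ = (35 - 47)/(30 - 33) ≡ 47/56 mod 59. 56⁻¹ ≡ 39 (mod 59), so λ ≡ 4.
  x = λ² - 33 - 30 = 16 - 63 ≡ 12; y = λ·(33 - 12) - 47 ≡ 37. → (12, 37)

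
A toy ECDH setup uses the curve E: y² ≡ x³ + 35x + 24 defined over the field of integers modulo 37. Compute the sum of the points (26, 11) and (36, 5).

(26, 11) + (36, 5). λ = (5 - 11)/(36 - 26) ≡ 31/10 mod 37. 10⁻¹ ≡ 26 (mod 37), so λ ≡ 29.
  x = λ² - 26 - 36 = 841 - 62 ≡ 2; y = λ·(26 - 2) - 11 ≡ 19. → (2, 19)

(2, 19)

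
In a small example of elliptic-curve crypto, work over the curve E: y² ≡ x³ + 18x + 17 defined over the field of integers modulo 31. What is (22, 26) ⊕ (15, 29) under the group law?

(22, 26) + (15, 29). λ = (29 - 26)/(15 - 22) ≡ 3/24 mod 31. 24⁻¹ ≡ 22 (mod 31) since 24·22 = 528 ≡ 1, so λ ≡ 4.
  x = λ² - 22 - 15 = 16 - 37 ≡ 10; y = λ·(22 - 10) - 26 ≡ 22. → (10, 22)

(10, 22)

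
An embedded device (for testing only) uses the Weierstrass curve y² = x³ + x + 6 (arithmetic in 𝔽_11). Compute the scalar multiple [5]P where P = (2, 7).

(3, 6)

Repeated addition: build up to 5P.
2P: tangent at (2, 7): λ = (3·2² + 1)/(2·7) ≡ 2/3. 3⁻¹ ≡ 4 (mod 11), so λ ≡ 2·4 ≡ 8.
  x = λ² - 2 - 2 = 64 - 4 ≡ 5; y = λ·(2 - 5) - 7 ≡ 2. → (5, 2)
3P: (5, 2) + (2, 7). λ = (7 - 2)/(2 - 5) ≡ 5/8 mod 11. 8⁻¹ ≡ 7 (mod 11) since 8·7 = 56 ≡ 1, so λ ≡ 2.
  x = λ² - 5 - 2 = 4 - 7 ≡ 8; y = λ·(5 - 8) - 2 ≡ 3. → (8, 3)
4P: (8, 3) + (2, 7). λ = (7 - 3)/(2 - 8) ≡ 4/5 mod 11. 5⁻¹ ≡ 9 (mod 11), so λ ≡ 3.
  x = λ² - 8 - 2 = 9 - 10 ≡ 10; y = λ·(8 - 10) - 3 ≡ 2. → (10, 2)
5P: (10, 2) + (2, 7). λ = (7 - 2)/(2 - 10) ≡ 5/3 mod 11. 3⁻¹ ≡ 4 (mod 11), so λ ≡ 9.
  x = λ² - 10 - 2 = 81 - 12 ≡ 3; y = λ·(10 - 3) - 2 ≡ 6. → (3, 6)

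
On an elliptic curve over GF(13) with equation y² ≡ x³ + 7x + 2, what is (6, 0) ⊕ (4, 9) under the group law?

(6, 0) + (4, 9). λ = (9 - 0)/(4 - 6) ≡ 9/11 mod 13. 11⁻¹ ≡ 6 (mod 13) since 11·6 = 66 ≡ 1, so λ ≡ 2.
  x = λ² - 6 - 4 = 4 - 10 ≡ 7; y = λ·(6 - 7) - 0 ≡ 11. → (7, 11)

(7, 11)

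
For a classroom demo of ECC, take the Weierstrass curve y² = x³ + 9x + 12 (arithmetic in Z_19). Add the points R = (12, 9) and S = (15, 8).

(12, 9) + (15, 8). λ = (8 - 9)/(15 - 12) ≡ 18/3 mod 19. 3⁻¹ ≡ 13 (mod 19) since 3·13 = 39 ≡ 1, so λ ≡ 6.
  x = λ² - 12 - 15 = 36 - 27 ≡ 9; y = λ·(12 - 9) - 9 ≡ 9. → (9, 9)

(9, 9)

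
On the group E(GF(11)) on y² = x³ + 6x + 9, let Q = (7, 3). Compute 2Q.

(1, 7)

tangent at (7, 3): λ = (3·7² + 6)/(2·3) ≡ 10/6. 6⁻¹ ≡ 2 (mod 11), so λ ≡ 10·2 ≡ 9.
  x = λ² - 7 - 7 = 81 - 14 ≡ 1; y = λ·(7 - 1) - 3 ≡ 7. → (1, 7)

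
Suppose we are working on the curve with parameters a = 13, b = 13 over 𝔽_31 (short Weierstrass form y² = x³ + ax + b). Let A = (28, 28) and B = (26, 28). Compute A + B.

(8, 3)

(28, 28) + (26, 28). λ = (28 - 28)/(26 - 28) ≡ 0/29 mod 31. 29⁻¹ ≡ 15 (mod 31), so λ ≡ 0.
  x = λ² - 28 - 26 = 0 - 54 ≡ 8; y = λ·(28 - 8) - 28 ≡ 3. → (8, 3)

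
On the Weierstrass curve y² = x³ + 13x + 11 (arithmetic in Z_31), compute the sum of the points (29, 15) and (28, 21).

(29, 15) + (28, 21). λ = (21 - 15)/(28 - 29) ≡ 6/30 mod 31. 30⁻¹ ≡ 30 (mod 31), so λ ≡ 25.
  x = λ² - 29 - 28 = 625 - 57 ≡ 10; y = λ·(29 - 10) - 15 ≡ 26. → (10, 26)

(10, 26)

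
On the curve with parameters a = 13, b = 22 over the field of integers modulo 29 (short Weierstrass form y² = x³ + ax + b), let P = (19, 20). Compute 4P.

(1, 6)

Double-and-add on 4 = (100)₂. Start with P = (19, 20) for the leading 1-bit.
double: tangent at (19, 20): λ = (3·19² + 13)/(2·20) ≡ 23/11. 11⁻¹ ≡ 8 (mod 29), so λ ≡ 23·8 ≡ 10.
  x = λ² - 19 - 19 = 100 - 38 ≡ 4; y = λ·(19 - 4) - 20 ≡ 14. → (4, 14)
double: tangent at (4, 14): λ = (3·4² + 13)/(2·14) ≡ 3/28. 28⁻¹ ≡ 28 (mod 29) since 28·28 = 784 ≡ 1, so λ ≡ 3·28 ≡ 26.
  x = λ² - 4 - 4 = 676 - 8 ≡ 1; y = λ·(4 - 1) - 14 ≡ 6. → (1, 6)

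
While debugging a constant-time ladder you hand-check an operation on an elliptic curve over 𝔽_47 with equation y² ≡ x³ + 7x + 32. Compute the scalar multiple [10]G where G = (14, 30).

(46, 20)

Double-and-add on 10 = (1010)₂. Start with G = (14, 30) for the leading 1-bit.
double: tangent at (14, 30): λ = (3·14² + 7)/(2·30) ≡ 31/13. 13⁻¹ ≡ 29 (mod 47) since 13·29 = 377 ≡ 1, so λ ≡ 31·29 ≡ 6.
  x = λ² - 14 - 14 = 36 - 28 ≡ 8; y = λ·(14 - 8) - 30 ≡ 6. → (8, 6)
double: tangent at (8, 6): λ = (3·8² + 7)/(2·6) ≡ 11/12. 12⁻¹ ≡ 4 (mod 47) since 12·4 = 48 ≡ 1, so λ ≡ 11·4 ≡ 44.
  x = λ² - 8 - 8 = 1936 - 16 ≡ 40; y = λ·(8 - 40) - 6 ≡ 43. → (40, 43)
add G: (40, 43) + (14, 30). λ = (30 - 43)/(14 - 40) ≡ 34/21 mod 47. 21⁻¹ ≡ 9 (mod 47), so λ ≡ 24.
  x = λ² - 40 - 14 = 576 - 54 ≡ 5; y = λ·(40 - 5) - 43 ≡ 45. → (5, 45)
double: tangent at (5, 45): λ = (3·5² + 7)/(2·45) ≡ 35/43. 43⁻¹ ≡ 35 (mod 47), so λ ≡ 35·35 ≡ 3.
  x = λ² - 5 - 5 = 9 - 10 ≡ 46; y = λ·(5 - 46) - 45 ≡ 20. → (46, 20)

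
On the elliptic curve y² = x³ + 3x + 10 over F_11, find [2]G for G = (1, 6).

(1, 5)

tangent at (1, 6): λ = (3·1² + 3)/(2·6) ≡ 6/1. 1⁻¹ ≡ 1 (mod 11), so λ ≡ 6·1 ≡ 6.
  x = λ² - 1 - 1 = 36 - 2 ≡ 1; y = λ·(1 - 1) - 6 ≡ 5. → (1, 5)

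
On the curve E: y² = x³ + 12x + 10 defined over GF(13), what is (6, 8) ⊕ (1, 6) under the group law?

(2, 4)

(6, 8) + (1, 6). λ = (6 - 8)/(1 - 6) ≡ 11/8 mod 13. 8⁻¹ ≡ 5 (mod 13) since 8·5 = 40 ≡ 1, so λ ≡ 3.
  x = λ² - 6 - 1 = 9 - 7 ≡ 2; y = λ·(6 - 2) - 8 ≡ 4. → (2, 4)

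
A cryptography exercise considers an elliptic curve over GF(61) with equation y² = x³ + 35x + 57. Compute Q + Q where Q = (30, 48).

tangent at (30, 48): λ = (3·30² + 35)/(2·48) ≡ 51/35. 35⁻¹ ≡ 7 (mod 61) since 35·7 = 245 ≡ 1, so λ ≡ 51·7 ≡ 52.
  x = λ² - 30 - 30 = 2704 - 60 ≡ 21; y = λ·(30 - 21) - 48 ≡ 54. → (21, 54)

(21, 54)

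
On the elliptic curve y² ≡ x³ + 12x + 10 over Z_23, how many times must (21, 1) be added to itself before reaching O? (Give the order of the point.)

2P: tangent at (21, 1): λ = (3·21² + 12)/(2·1) ≡ 1/2. 2⁻¹ ≡ 12 (mod 23), so λ ≡ 1·12 ≡ 12.
  x = λ² - 21 - 21 = 144 - 42 ≡ 10; y = λ·(21 - 10) - 1 ≡ 16. → (10, 16)
3P: (10, 16) + (21, 1). λ = (1 - 16)/(21 - 10) ≡ 8/11 mod 23. 11⁻¹ ≡ 21 (mod 23) since 11·21 = 231 ≡ 1, so λ ≡ 7.
  x = λ² - 10 - 21 = 49 - 31 ≡ 18; y = λ·(10 - 18) - 16 ≡ 20. → (18, 20)
4P: (18, 20) + (21, 1). λ = (1 - 20)/(21 - 18) ≡ 4/3 mod 23. 3⁻¹ ≡ 8 (mod 23), so λ ≡ 9.
  x = λ² - 18 - 21 = 81 - 39 ≡ 19; y = λ·(18 - 19) - 20 ≡ 17. → (19, 17)
5P: (19, 17) + (21, 1). λ = (1 - 17)/(21 - 19) ≡ 7/2 mod 23. 2⁻¹ ≡ 12 (mod 23), so λ ≡ 15.
  x = λ² - 19 - 21 = 225 - 40 ≡ 1; y = λ·(19 - 1) - 17 ≡ 0. → (1, 0)
6P: (1, 0) + (21, 1). λ = (1 - 0)/(21 - 1) ≡ 1/20 mod 23. 20⁻¹ ≡ 15 (mod 23), so λ ≡ 15.
  x = λ² - 1 - 21 = 225 - 22 ≡ 19; y = λ·(1 - 19) - 0 ≡ 6. → (19, 6)
7P: (19, 6) + (21, 1). λ = (1 - 6)/(21 - 19) ≡ 18/2 mod 23. 2⁻¹ ≡ 12 (mod 23) since 2·12 = 24 ≡ 1, so λ ≡ 9.
  x = λ² - 19 - 21 = 81 - 40 ≡ 18; y = λ·(19 - 18) - 6 ≡ 3. → (18, 3)
8P: (18, 3) + (21, 1). λ = (1 - 3)/(21 - 18) ≡ 21/3 mod 23. 3⁻¹ ≡ 8 (mod 23), so λ ≡ 7.
  x = λ² - 18 - 21 = 49 - 39 ≡ 10; y = λ·(18 - 10) - 3 ≡ 7. → (10, 7)
9P: (10, 7) + (21, 1). λ = (1 - 7)/(21 - 10) ≡ 17/11 mod 23. 11⁻¹ ≡ 21 (mod 23), so λ ≡ 12.
  x = λ² - 10 - 21 = 144 - 31 ≡ 21; y = λ·(10 - 21) - 7 ≡ 22. → (21, 22)
10P: (21, 22) + (21, 1): same x and y₁ ≡ -y₂, so the sum is O.
10P = O, so the order is 10.

10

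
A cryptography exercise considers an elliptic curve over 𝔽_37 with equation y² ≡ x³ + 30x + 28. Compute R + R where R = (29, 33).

(16, 4)

tangent at (29, 33): λ = (3·29² + 30)/(2·33) ≡ 0/29. 29⁻¹ ≡ 23 (mod 37), so λ ≡ 0·23 ≡ 0.
  x = λ² - 29 - 29 = 0 - 58 ≡ 16; y = λ·(29 - 16) - 33 ≡ 4. → (16, 4)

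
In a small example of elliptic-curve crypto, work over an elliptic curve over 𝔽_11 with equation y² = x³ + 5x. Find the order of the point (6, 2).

12

2P: tangent at (6, 2): λ = (3·6² + 5)/(2·2) ≡ 3/4. 4⁻¹ ≡ 3 (mod 11), so λ ≡ 3·3 ≡ 9.
  x = λ² - 6 - 6 = 81 - 12 ≡ 3; y = λ·(6 - 3) - 2 ≡ 3. → (3, 3)
3P: (3, 3) + (6, 2). λ = (2 - 3)/(6 - 3) ≡ 10/3 mod 11. 3⁻¹ ≡ 4 (mod 11) since 3·4 = 12 ≡ 1, so λ ≡ 7.
  x = λ² - 3 - 6 = 49 - 9 ≡ 7; y = λ·(3 - 7) - 3 ≡ 2. → (7, 2)
4P: (7, 2) + (6, 2). λ = (2 - 2)/(6 - 7) ≡ 0/10 mod 11. 10⁻¹ ≡ 10 (mod 11), so λ ≡ 0.
  x = λ² - 7 - 6 = 0 - 13 ≡ 9; y = λ·(7 - 9) - 2 ≡ 9. → (9, 9)
5P: (9, 9) + (6, 2). λ = (2 - 9)/(6 - 9) ≡ 4/8 mod 11. 8⁻¹ ≡ 7 (mod 11) since 8·7 = 56 ≡ 1, so λ ≡ 6.
  x = λ² - 9 - 6 = 36 - 15 ≡ 10; y = λ·(9 - 10) - 9 ≡ 7. → (10, 7)
6P: (10, 7) + (6, 2). λ = (2 - 7)/(6 - 10) ≡ 6/7 mod 11. 7⁻¹ ≡ 8 (mod 11), so λ ≡ 4.
  x = λ² - 10 - 6 = 16 - 16 ≡ 0; y = λ·(10 - 0) - 7 ≡ 0. → (0, 0)
7P: (0, 0) + (6, 2). λ = (2 - 0)/(6 - 0) ≡ 2/6 mod 11. 6⁻¹ ≡ 2 (mod 11), so λ ≡ 4.
  x = λ² - 0 - 6 = 16 - 6 ≡ 10; y = λ·(0 - 10) - 0 ≡ 4. → (10, 4)
8P: (10, 4) + (6, 2). λ = (2 - 4)/(6 - 10) ≡ 9/7 mod 11. 7⁻¹ ≡ 8 (mod 11), so λ ≡ 6.
  x = λ² - 10 - 6 = 36 - 16 ≡ 9; y = λ·(10 - 9) - 4 ≡ 2. → (9, 2)
9P: (9, 2) + (6, 2). λ = (2 - 2)/(6 - 9) ≡ 0/8 mod 11. 8⁻¹ ≡ 7 (mod 11) since 8·7 = 56 ≡ 1, so λ ≡ 0.
  x = λ² - 9 - 6 = 0 - 15 ≡ 7; y = λ·(9 - 7) - 2 ≡ 9. → (7, 9)
10P: (7, 9) + (6, 2). λ = (2 - 9)/(6 - 7) ≡ 4/10 mod 11. 10⁻¹ ≡ 10 (mod 11) since 10·10 = 100 ≡ 1, so λ ≡ 7.
  x = λ² - 7 - 6 = 49 - 13 ≡ 3; y = λ·(7 - 3) - 9 ≡ 8. → (3, 8)
11P: (3, 8) + (6, 2). λ = (2 - 8)/(6 - 3) ≡ 5/3 mod 11. 3⁻¹ ≡ 4 (mod 11) since 3·4 = 12 ≡ 1, so λ ≡ 9.
  x = λ² - 3 - 6 = 81 - 9 ≡ 6; y = λ·(3 - 6) - 8 ≡ 9. → (6, 9)
12P: (6, 9) + (6, 2): same x and y₁ ≡ -y₂, so the sum is 𝒪.
12P = 𝒪, so the order is 12.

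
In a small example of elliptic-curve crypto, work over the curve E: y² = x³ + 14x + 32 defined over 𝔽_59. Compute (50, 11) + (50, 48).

The two points share x = 50 and their y-coordinates satisfy 11 + 48 ≡ 0 (mod 59), so they are inverses. Their sum is O.

O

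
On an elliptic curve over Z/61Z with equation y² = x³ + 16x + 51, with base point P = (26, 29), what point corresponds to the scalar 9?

(13, 4)

Repeated addition: build up to 9P.
2P: tangent at (26, 29): λ = (3·26² + 16)/(2·29) ≡ 31/58. 58⁻¹ ≡ 20 (mod 61) since 58·20 = 1160 ≡ 1, so λ ≡ 31·20 ≡ 10.
  x = λ² - 26 - 26 = 100 - 52 ≡ 48; y = λ·(26 - 48) - 29 ≡ 56. → (48, 56)
3P: (48, 56) + (26, 29). λ = (29 - 56)/(26 - 48) ≡ 34/39 mod 61. 39⁻¹ ≡ 36 (mod 61), so λ ≡ 4.
  x = λ² - 48 - 26 = 16 - 74 ≡ 3; y = λ·(48 - 3) - 56 ≡ 2. → (3, 2)
4P: (3, 2) + (26, 29). λ = (29 - 2)/(26 - 3) ≡ 27/23 mod 61. 23⁻¹ ≡ 8 (mod 61), so λ ≡ 33.
  x = λ² - 3 - 26 = 1089 - 29 ≡ 23; y = λ·(3 - 23) - 2 ≡ 9. → (23, 9)
5P: (23, 9) + (26, 29). λ = (29 - 9)/(26 - 23) ≡ 20/3 mod 61. 3⁻¹ ≡ 41 (mod 61), so λ ≡ 27.
  x = λ² - 23 - 26 = 729 - 49 ≡ 9; y = λ·(23 - 9) - 9 ≡ 3. → (9, 3)
6P: (9, 3) + (26, 29). λ = (29 - 3)/(26 - 9) ≡ 26/17 mod 61. 17⁻¹ ≡ 18 (mod 61) since 17·18 = 306 ≡ 1, so λ ≡ 41.
  x = λ² - 9 - 26 = 1681 - 35 ≡ 60; y = λ·(9 - 60) - 3 ≡ 41. → (60, 41)
7P: (60, 41) + (26, 29). λ = (29 - 41)/(26 - 60) ≡ 49/27 mod 61. 27⁻¹ ≡ 52 (mod 61), so λ ≡ 47.
  x = λ² - 60 - 26 = 2209 - 86 ≡ 49; y = λ·(60 - 49) - 41 ≡ 49. → (49, 49)
8P: (49, 49) + (26, 29). λ = (29 - 49)/(26 - 49) ≡ 41/38 mod 61. 38⁻¹ ≡ 53 (mod 61), so λ ≡ 38.
  x = λ² - 49 - 26 = 1444 - 75 ≡ 27; y = λ·(49 - 27) - 49 ≡ 55. → (27, 55)
9P: (27, 55) + (26, 29). λ = (29 - 55)/(26 - 27) ≡ 35/60 mod 61. 60⁻¹ ≡ 60 (mod 61), so λ ≡ 26.
  x = λ² - 27 - 26 = 676 - 53 ≡ 13; y = λ·(27 - 13) - 55 ≡ 4. → (13, 4)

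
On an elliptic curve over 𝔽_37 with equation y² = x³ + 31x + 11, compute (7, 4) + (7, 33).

O

The two points share x = 7 and their y-coordinates satisfy 4 + 33 ≡ 0 (mod 37), so they are inverses. Their sum is ∞.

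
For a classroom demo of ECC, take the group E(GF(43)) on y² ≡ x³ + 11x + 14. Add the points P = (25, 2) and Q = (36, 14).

(7, 2)

(25, 2) + (36, 14). λ = (14 - 2)/(36 - 25) ≡ 12/11 mod 43. 11⁻¹ ≡ 4 (mod 43), so λ ≡ 5.
  x = λ² - 25 - 36 = 25 - 61 ≡ 7; y = λ·(25 - 7) - 2 ≡ 2. → (7, 2)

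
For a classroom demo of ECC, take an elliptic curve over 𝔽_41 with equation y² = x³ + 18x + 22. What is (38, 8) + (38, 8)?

(24, 16)

tangent at (38, 8): λ = (3·38² + 18)/(2·8) ≡ 4/16. 16⁻¹ ≡ 18 (mod 41), so λ ≡ 4·18 ≡ 31.
  x = λ² - 38 - 38 = 961 - 76 ≡ 24; y = λ·(38 - 24) - 8 ≡ 16. → (24, 16)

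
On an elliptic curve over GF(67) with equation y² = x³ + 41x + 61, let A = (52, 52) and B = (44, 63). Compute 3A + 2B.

First 3A:
Repeated addition: build up to 3A.
2A: tangent at (52, 52): λ = (3·52² + 41)/(2·52) ≡ 46/37. 37⁻¹ ≡ 29 (mod 67) since 37·29 = 1073 ≡ 1, so λ ≡ 46·29 ≡ 61.
  x = λ² - 52 - 52 = 3721 - 104 ≡ 66; y = λ·(52 - 66) - 52 ≡ 32. → (66, 32)
3A: (66, 32) + (52, 52). λ = (52 - 32)/(52 - 66) ≡ 20/53 mod 67. 53⁻¹ ≡ 43 (mod 67), so λ ≡ 56.
  x = λ² - 66 - 52 = 3136 - 118 ≡ 3; y = λ·(66 - 3) - 32 ≡ 12. → (3, 12)
3A = (3, 12).
Next 2B:
Repeated addition: build up to 2B.
2B: tangent at (44, 63): λ = (3·44² + 41)/(2·63) ≡ 20/59. 59⁻¹ ≡ 25 (mod 67), so λ ≡ 20·25 ≡ 31.
  x = λ² - 44 - 44 = 961 - 88 ≡ 2; y = λ·(44 - 2) - 63 ≡ 33. → (2, 33)
2B = (2, 33).
Finally 3A + 2B:
(3, 12) + (2, 33). λ = (33 - 12)/(2 - 3) ≡ 21/66 mod 67. 66⁻¹ ≡ 66 (mod 67) since 66·66 = 4356 ≡ 1, so λ ≡ 46.
  x = λ² - 3 - 2 = 2116 - 5 ≡ 34; y = λ·(3 - 34) - 12 ≡ 36. → (34, 36)

(34, 36)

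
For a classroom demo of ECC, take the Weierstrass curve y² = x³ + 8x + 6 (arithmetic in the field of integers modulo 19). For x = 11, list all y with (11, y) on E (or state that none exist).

x³ + 8x + 6 = 1425 ≡ 0 (mod 19).
Only y = 0 satisfies y² ≡ 0.

0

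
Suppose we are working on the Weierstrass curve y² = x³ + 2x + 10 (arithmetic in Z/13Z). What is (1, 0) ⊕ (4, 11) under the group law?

(7, 4)

(1, 0) + (4, 11). λ = (11 - 0)/(4 - 1) ≡ 11/3 mod 13. 3⁻¹ ≡ 9 (mod 13), so λ ≡ 8.
  x = λ² - 1 - 4 = 64 - 5 ≡ 7; y = λ·(1 - 7) - 0 ≡ 4. → (7, 4)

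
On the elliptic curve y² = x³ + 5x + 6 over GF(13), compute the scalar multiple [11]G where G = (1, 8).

Double-and-add on 11 = (1011)₂. Start with G = (1, 8) for the leading 1-bit.
double: tangent at (1, 8): λ = (3·1² + 5)/(2·8) ≡ 8/3. 3⁻¹ ≡ 9 (mod 13), so λ ≡ 8·9 ≡ 7.
  x = λ² - 1 - 1 = 49 - 2 ≡ 8; y = λ·(1 - 8) - 8 ≡ 8. → (8, 8)
double: tangent at (8, 8): λ = (3·8² + 5)/(2·8) ≡ 2/3. 3⁻¹ ≡ 9 (mod 13) since 3·9 = 27 ≡ 1, so λ ≡ 2·9 ≡ 5.
  x = λ² - 8 - 8 = 25 - 16 ≡ 9; y = λ·(8 - 9) - 8 ≡ 0. → (9, 0)
add G: (9, 0) + (1, 8). λ = (8 - 0)/(1 - 9) ≡ 8/5 mod 13. 5⁻¹ ≡ 8 (mod 13), so λ ≡ 12.
  x = λ² - 9 - 1 = 144 - 10 ≡ 4; y = λ·(9 - 4) - 0 ≡ 8. → (4, 8)
double: tangent at (4, 8): λ = (3·4² + 5)/(2·8) ≡ 1/3. 3⁻¹ ≡ 9 (mod 13), so λ ≡ 1·9 ≡ 9.
  x = λ² - 4 - 4 = 81 - 8 ≡ 8; y = λ·(4 - 8) - 8 ≡ 8. → (8, 8)
add G: (8, 8) + (1, 8). λ = (8 - 8)/(1 - 8) ≡ 0/6 mod 13. 6⁻¹ ≡ 11 (mod 13), so λ ≡ 0.
  x = λ² - 8 - 1 = 0 - 9 ≡ 4; y = λ·(8 - 4) - 8 ≡ 5. → (4, 5)

(4, 5)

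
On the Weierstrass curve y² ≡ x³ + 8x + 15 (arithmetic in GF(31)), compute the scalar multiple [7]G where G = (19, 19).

Repeated addition: build up to 7G.
2G: tangent at (19, 19): λ = (3·19² + 8)/(2·19) ≡ 6/7. 7⁻¹ ≡ 9 (mod 31), so λ ≡ 6·9 ≡ 23.
  x = λ² - 19 - 19 = 529 - 38 ≡ 26; y = λ·(19 - 26) - 19 ≡ 6. → (26, 6)
3G: (26, 6) + (19, 19). λ = (19 - 6)/(19 - 26) ≡ 13/24 mod 31. 24⁻¹ ≡ 22 (mod 31), so λ ≡ 7.
  x = λ² - 26 - 19 = 49 - 45 ≡ 4; y = λ·(26 - 4) - 6 ≡ 24. → (4, 24)
4G: (4, 24) + (19, 19). λ = (19 - 24)/(19 - 4) ≡ 26/15 mod 31. 15⁻¹ ≡ 29 (mod 31), so λ ≡ 10.
  x = λ² - 4 - 19 = 100 - 23 ≡ 15; y = λ·(4 - 15) - 24 ≡ 21. → (15, 21)
5G: (15, 21) + (19, 19). λ = (19 - 21)/(19 - 15) ≡ 29/4 mod 31. 4⁻¹ ≡ 8 (mod 31) since 4·8 = 32 ≡ 1, so λ ≡ 15.
  x = λ² - 15 - 19 = 225 - 34 ≡ 5; y = λ·(15 - 5) - 21 ≡ 5. → (5, 5)
6G: (5, 5) + (19, 19). λ = (19 - 5)/(19 - 5) ≡ 14/14 mod 31. 14⁻¹ ≡ 20 (mod 31), so λ ≡ 1.
  x = λ² - 5 - 19 = 1 - 24 ≡ 8; y = λ·(5 - 8) - 5 ≡ 23. → (8, 23)
7G: (8, 23) + (19, 19). λ = (19 - 23)/(19 - 8) ≡ 27/11 mod 31. 11⁻¹ ≡ 17 (mod 31), so λ ≡ 25.
  x = λ² - 8 - 19 = 625 - 27 ≡ 9; y = λ·(8 - 9) - 23 ≡ 14. → (9, 14)

(9, 14)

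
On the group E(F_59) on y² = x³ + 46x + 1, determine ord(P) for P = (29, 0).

2

2P: (29, 0) + (29, 0): same x and y₁ ≡ -y₂, so the sum is the point at infinity.
2P = the point at infinity, so the order is 2.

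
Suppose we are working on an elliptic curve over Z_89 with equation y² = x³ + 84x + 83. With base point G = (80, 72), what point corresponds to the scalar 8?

(46, 1)

Repeated addition: build up to 8G.
2G: tangent at (80, 72): λ = (3·80² + 84)/(2·72) ≡ 60/55. 55⁻¹ ≡ 34 (mod 89) since 55·34 = 1870 ≡ 1, so λ ≡ 60·34 ≡ 82.
  x = λ² - 80 - 80 = 6724 - 160 ≡ 67; y = λ·(80 - 67) - 72 ≡ 15. → (67, 15)
3G: (67, 15) + (80, 72). λ = (72 - 15)/(80 - 67) ≡ 57/13 mod 89. 13⁻¹ ≡ 48 (mod 89) since 13·48 = 624 ≡ 1, so λ ≡ 66.
  x = λ² - 67 - 80 = 4356 - 147 ≡ 26; y = λ·(67 - 26) - 15 ≡ 21. → (26, 21)
4G: (26, 21) + (80, 72). λ = (72 - 21)/(80 - 26) ≡ 51/54 mod 89. 54⁻¹ ≡ 61 (mod 89) since 54·61 = 3294 ≡ 1, so λ ≡ 85.
  x = λ² - 26 - 80 = 7225 - 106 ≡ 88; y = λ·(26 - 88) - 21 ≡ 49. → (88, 49)
5G: (88, 49) + (80, 72). λ = (72 - 49)/(80 - 88) ≡ 23/81 mod 89. 81⁻¹ ≡ 11 (mod 89) since 81·11 = 891 ≡ 1, so λ ≡ 75.
  x = λ² - 88 - 80 = 5625 - 168 ≡ 28; y = λ·(88 - 28) - 49 ≡ 1. → (28, 1)
6G: (28, 1) + (80, 72). λ = (72 - 1)/(80 - 28) ≡ 71/52 mod 89. 52⁻¹ ≡ 12 (mod 89), so λ ≡ 51.
  x = λ² - 28 - 80 = 2601 - 108 ≡ 1; y = λ·(28 - 1) - 1 ≡ 41. → (1, 41)
7G: (1, 41) + (80, 72). λ = (72 - 41)/(80 - 1) ≡ 31/79 mod 89. 79⁻¹ ≡ 80 (mod 89), so λ ≡ 77.
  x = λ² - 1 - 80 = 5929 - 81 ≡ 63; y = λ·(1 - 63) - 41 ≡ 80. → (63, 80)
8G: (63, 80) + (80, 72). λ = (72 - 80)/(80 - 63) ≡ 81/17 mod 89. 17⁻¹ ≡ 21 (mod 89), so λ ≡ 10.
  x = λ² - 63 - 80 = 100 - 143 ≡ 46; y = λ·(63 - 46) - 80 ≡ 1. → (46, 1)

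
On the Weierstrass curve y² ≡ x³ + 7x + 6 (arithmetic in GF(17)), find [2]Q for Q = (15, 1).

(5, 9)

tangent at (15, 1): λ = (3·15² + 7)/(2·1) ≡ 2/2. 2⁻¹ ≡ 9 (mod 17) since 2·9 = 18 ≡ 1, so λ ≡ 2·9 ≡ 1.
  x = λ² - 15 - 15 = 1 - 30 ≡ 5; y = λ·(15 - 5) - 1 ≡ 9. → (5, 9)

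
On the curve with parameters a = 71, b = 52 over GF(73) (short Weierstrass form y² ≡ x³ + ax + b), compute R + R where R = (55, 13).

tangent at (55, 13): λ = (3·55² + 71)/(2·13) ≡ 21/26. 26⁻¹ ≡ 59 (mod 73) since 26·59 = 1534 ≡ 1, so λ ≡ 21·59 ≡ 71.
  x = λ² - 55 - 55 = 5041 - 110 ≡ 40; y = λ·(55 - 40) - 13 ≡ 30. → (40, 30)

(40, 30)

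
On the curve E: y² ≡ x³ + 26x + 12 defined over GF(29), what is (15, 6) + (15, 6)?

(3, 28)

tangent at (15, 6): λ = (3·15² + 26)/(2·6) ≡ 5/12. 12⁻¹ ≡ 17 (mod 29) since 12·17 = 204 ≡ 1, so λ ≡ 5·17 ≡ 27.
  x = λ² - 15 - 15 = 729 - 30 ≡ 3; y = λ·(15 - 3) - 6 ≡ 28. → (3, 28)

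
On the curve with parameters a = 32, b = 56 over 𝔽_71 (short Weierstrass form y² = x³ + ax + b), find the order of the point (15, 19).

2P: tangent at (15, 19): λ = (3·15² + 32)/(2·19) ≡ 68/38. 38⁻¹ ≡ 43 (mod 71), so λ ≡ 68·43 ≡ 13.
  x = λ² - 15 - 15 = 169 - 30 ≡ 68; y = λ·(15 - 68) - 19 ≡ 2. → (68, 2)
3P: (68, 2) + (15, 19). λ = (19 - 2)/(15 - 68) ≡ 17/18 mod 71. 18⁻¹ ≡ 4 (mod 71) since 18·4 = 72 ≡ 1, so λ ≡ 68.
  x = λ² - 68 - 15 = 4624 - 83 ≡ 68; y = λ·(68 - 68) - 2 ≡ 69. → (68, 69)
4P: (68, 69) + (15, 19). λ = (19 - 69)/(15 - 68) ≡ 21/18 mod 71. 18⁻¹ ≡ 4 (mod 71), so λ ≡ 13.
  x = λ² - 68 - 15 = 169 - 83 ≡ 15; y = λ·(68 - 15) - 69 ≡ 52. → (15, 52)
5P: (15, 52) + (15, 19): same x and y₁ ≡ -y₂, so the sum is O.
5P = O, so the order is 5.

5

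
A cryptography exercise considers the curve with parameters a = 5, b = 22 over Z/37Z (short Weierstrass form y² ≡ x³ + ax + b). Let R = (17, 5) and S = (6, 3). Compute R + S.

(17, 5) + (6, 3). λ = (3 - 5)/(6 - 17) ≡ 35/26 mod 37. 26⁻¹ ≡ 10 (mod 37) since 26·10 = 260 ≡ 1, so λ ≡ 17.
  x = λ² - 17 - 6 = 289 - 23 ≡ 7; y = λ·(17 - 7) - 5 ≡ 17. → (7, 17)

(7, 17)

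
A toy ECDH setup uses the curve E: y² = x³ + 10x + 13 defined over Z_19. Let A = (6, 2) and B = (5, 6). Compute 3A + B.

(17, 17)

First 3A:
Repeated addition: build up to 3A.
2A: tangent at (6, 2): λ = (3·6² + 10)/(2·2) ≡ 4/4. 4⁻¹ ≡ 5 (mod 19), so λ ≡ 4·5 ≡ 1.
  x = λ² - 6 - 6 = 1 - 12 ≡ 8; y = λ·(6 - 8) - 2 ≡ 15. → (8, 15)
3A: (8, 15) + (6, 2). λ = (2 - 15)/(6 - 8) ≡ 6/17 mod 19. 17⁻¹ ≡ 9 (mod 19), so λ ≡ 16.
  x = λ² - 8 - 6 = 256 - 14 ≡ 14; y = λ·(8 - 14) - 15 ≡ 3. → (14, 3)
3A = (14, 3).
Finally 3A + B:
(14, 3) + (5, 6). λ = (6 - 3)/(5 - 14) ≡ 3/10 mod 19. 10⁻¹ ≡ 2 (mod 19) since 10·2 = 20 ≡ 1, so λ ≡ 6.
  x = λ² - 14 - 5 = 36 - 19 ≡ 17; y = λ·(14 - 17) - 3 ≡ 17. → (17, 17)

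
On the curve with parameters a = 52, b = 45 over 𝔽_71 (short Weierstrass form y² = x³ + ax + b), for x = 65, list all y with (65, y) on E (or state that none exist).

none

x³ + 52x + 45 = 278050 ≡ 14 (mod 71).
14 is a non-residue mod 71; no y exists.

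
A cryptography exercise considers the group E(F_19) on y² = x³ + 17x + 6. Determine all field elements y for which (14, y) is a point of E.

9, 10

x³ + 17x + 6 = 2988 ≡ 5 (mod 19).
Square roots of 5 mod 19: 9 and 10 (since 9² = 81 ≡ 5).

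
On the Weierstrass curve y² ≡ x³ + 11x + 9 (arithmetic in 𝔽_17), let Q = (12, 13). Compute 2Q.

(14, 0)

tangent at (12, 13): λ = (3·12² + 11)/(2·13) ≡ 1/9. 9⁻¹ ≡ 2 (mod 17) since 9·2 = 18 ≡ 1, so λ ≡ 1·2 ≡ 2.
  x = λ² - 12 - 12 = 4 - 24 ≡ 14; y = λ·(12 - 14) - 13 ≡ 0. → (14, 0)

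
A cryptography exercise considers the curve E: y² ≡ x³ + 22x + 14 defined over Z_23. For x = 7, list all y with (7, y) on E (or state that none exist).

none

x³ + 22x + 14 = 511 ≡ 5 (mod 23).
5 is a non-residue mod 23; no y exists.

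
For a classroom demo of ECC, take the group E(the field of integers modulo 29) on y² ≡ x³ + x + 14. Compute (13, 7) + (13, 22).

O

The two points share x = 13 and their y-coordinates satisfy 7 + 22 ≡ 0 (mod 29), so they are inverses. Their sum is the point at infinity.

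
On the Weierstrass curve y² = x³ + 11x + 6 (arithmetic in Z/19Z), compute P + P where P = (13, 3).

tangent at (13, 3): λ = (3·13² + 11)/(2·3) ≡ 5/6. 6⁻¹ ≡ 16 (mod 19) since 6·16 = 96 ≡ 1, so λ ≡ 5·16 ≡ 4.
  x = λ² - 13 - 13 = 16 - 26 ≡ 9; y = λ·(13 - 9) - 3 ≡ 13. → (9, 13)

(9, 13)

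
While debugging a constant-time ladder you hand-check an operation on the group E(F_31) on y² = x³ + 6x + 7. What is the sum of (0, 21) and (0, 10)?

The two points share x = 0 and their y-coordinates satisfy 21 + 10 ≡ 0 (mod 31), so they are inverses. Their sum is the point at infinity.

O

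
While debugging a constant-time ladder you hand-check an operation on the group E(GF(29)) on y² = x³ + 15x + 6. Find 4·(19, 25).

Write G = (19, 25).
Double-and-add on 4 = (100)₂. Start with G = (19, 25) for the leading 1-bit.
double: tangent at (19, 25): λ = (3·19² + 15)/(2·25) ≡ 25/21. 21⁻¹ ≡ 18 (mod 29), so λ ≡ 25·18 ≡ 15.
  x = λ² - 19 - 19 = 225 - 38 ≡ 13; y = λ·(19 - 13) - 25 ≡ 7. → (13, 7)
double: tangent at (13, 7): λ = (3·13² + 15)/(2·7) ≡ 0/14. 14⁻¹ ≡ 27 (mod 29) since 14·27 = 378 ≡ 1, so λ ≡ 0·27 ≡ 0.
  x = λ² - 13 - 13 = 0 - 26 ≡ 3; y = λ·(13 - 3) - 7 ≡ 22. → (3, 22)

(3, 22)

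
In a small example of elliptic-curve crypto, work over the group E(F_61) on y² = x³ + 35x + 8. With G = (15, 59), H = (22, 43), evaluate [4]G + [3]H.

First 4G:
Double-and-add on 4 = (100)₂. Start with G = (15, 59) for the leading 1-bit.
double: tangent at (15, 59): λ = (3·15² + 35)/(2·59) ≡ 39/57. 57⁻¹ ≡ 15 (mod 61), so λ ≡ 39·15 ≡ 36.
  x = λ² - 15 - 15 = 1296 - 30 ≡ 46; y = λ·(15 - 46) - 59 ≡ 45. → (46, 45)
double: tangent at (46, 45): λ = (3·46² + 35)/(2·45) ≡ 39/29. 29⁻¹ ≡ 40 (mod 61) since 29·40 = 1160 ≡ 1, so λ ≡ 39·40 ≡ 35.
  x = λ² - 46 - 46 = 1225 - 92 ≡ 35; y = λ·(46 - 35) - 45 ≡ 35. → (35, 35)
4G = (35, 35).
Next 3H:
Repeated addition: build up to 3H.
2H: tangent at (22, 43): λ = (3·22² + 35)/(2·43) ≡ 23/25. 25⁻¹ ≡ 22 (mod 61), so λ ≡ 23·22 ≡ 18.
  x = λ² - 22 - 22 = 324 - 44 ≡ 36; y = λ·(22 - 36) - 43 ≡ 10. → (36, 10)
3H: (36, 10) + (22, 43). λ = (43 - 10)/(22 - 36) ≡ 33/47 mod 61. 47⁻¹ ≡ 13 (mod 61), so λ ≡ 2.
  x = λ² - 36 - 22 = 4 - 58 ≡ 7; y = λ·(36 - 7) - 10 ≡ 48. → (7, 48)
3H = (7, 48).
Finally 4G + 3H:
(35, 35) + (7, 48). λ = (48 - 35)/(7 - 35) ≡ 13/33 mod 61. 33⁻¹ ≡ 37 (mod 61), so λ ≡ 54.
  x = λ² - 35 - 7 = 2916 - 42 ≡ 7; y = λ·(35 - 7) - 35 ≡ 13. → (7, 13)

(7, 13)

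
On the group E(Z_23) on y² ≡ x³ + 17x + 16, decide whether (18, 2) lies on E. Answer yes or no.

no

y² = 2² ≡ 4; x³ + 17x + 16 = 6154 ≡ 13 (mod 23). 4 ≠ 13.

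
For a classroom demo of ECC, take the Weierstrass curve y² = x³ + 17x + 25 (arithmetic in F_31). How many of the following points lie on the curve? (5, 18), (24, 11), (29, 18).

2

(5, 18): 18² ≡ 14, rhs ≡ 18 → off.
(24, 11): 11² ≡ 28, rhs ≡ 28 → on.
(29, 18): 18² ≡ 14, rhs ≡ 14 → on.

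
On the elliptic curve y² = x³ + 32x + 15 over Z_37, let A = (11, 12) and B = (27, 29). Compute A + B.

(11, 12) + (27, 29). λ = (29 - 12)/(27 - 11) ≡ 17/16 mod 37. 16⁻¹ ≡ 7 (mod 37) since 16·7 = 112 ≡ 1, so λ ≡ 8.
  x = λ² - 11 - 27 = 64 - 38 ≡ 26; y = λ·(11 - 26) - 12 ≡ 16. → (26, 16)

(26, 16)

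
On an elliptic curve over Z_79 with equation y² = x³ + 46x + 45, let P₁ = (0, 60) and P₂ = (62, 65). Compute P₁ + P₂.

(19, 6)

(0, 60) + (62, 65). λ = (65 - 60)/(62 - 0) ≡ 5/62 mod 79. 62⁻¹ ≡ 65 (mod 79) since 62·65 = 4030 ≡ 1, so λ ≡ 9.
  x = λ² - 0 - 62 = 81 - 62 ≡ 19; y = λ·(0 - 19) - 60 ≡ 6. → (19, 6)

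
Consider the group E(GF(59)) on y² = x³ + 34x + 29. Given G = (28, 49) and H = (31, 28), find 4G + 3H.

(34, 30)

First 4G:
Double-and-add on 4 = (100)₂. Start with G = (28, 49) for the leading 1-bit.
double: tangent at (28, 49): λ = (3·28² + 34)/(2·49) ≡ 26/39. 39⁻¹ ≡ 56 (mod 59), so λ ≡ 26·56 ≡ 40.
  x = λ² - 28 - 28 = 1600 - 56 ≡ 10; y = λ·(28 - 10) - 49 ≡ 22. → (10, 22)
double: tangent at (10, 22): λ = (3·10² + 34)/(2·22) ≡ 39/44. 44⁻¹ ≡ 55 (mod 59) since 44·55 = 2420 ≡ 1, so λ ≡ 39·55 ≡ 21.
  x = λ² - 10 - 10 = 441 - 20 ≡ 8; y = λ·(10 - 8) - 22 ≡ 20. → (8, 20)
4G = (8, 20).
Next 3H:
Repeated addition: build up to 3H.
2H: tangent at (31, 28): λ = (3·31² + 34)/(2·28) ≡ 26/56. 56⁻¹ ≡ 39 (mod 59) since 56·39 = 2184 ≡ 1, so λ ≡ 26·39 ≡ 11.
  x = λ² - 31 - 31 = 121 - 62 ≡ 0; y = λ·(31 - 0) - 28 ≡ 18. → (0, 18)
3H: (0, 18) + (31, 28). λ = (28 - 18)/(31 - 0) ≡ 10/31 mod 59. 31⁻¹ ≡ 40 (mod 59), so λ ≡ 46.
  x = λ² - 0 - 31 = 2116 - 31 ≡ 20; y = λ·(0 - 20) - 18 ≡ 6. → (20, 6)
3H = (20, 6).
Finally 4G + 3H:
(8, 20) + (20, 6). λ = (6 - 20)/(20 - 8) ≡ 45/12 mod 59. 12⁻¹ ≡ 5 (mod 59), so λ ≡ 48.
  x = λ² - 8 - 20 = 2304 - 28 ≡ 34; y = λ·(8 - 34) - 20 ≡ 30. → (34, 30)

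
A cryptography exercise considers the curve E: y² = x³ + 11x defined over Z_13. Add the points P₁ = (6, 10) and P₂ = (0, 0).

(6, 10) + (0, 0). λ = (0 - 10)/(0 - 6) ≡ 3/7 mod 13. 7⁻¹ ≡ 2 (mod 13), so λ ≡ 6.
  x = λ² - 6 - 0 = 36 - 6 ≡ 4; y = λ·(6 - 4) - 10 ≡ 2. → (4, 2)

(4, 2)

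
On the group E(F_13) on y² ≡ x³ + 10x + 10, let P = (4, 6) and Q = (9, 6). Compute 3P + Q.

First 3P:
Repeated addition: build up to 3P.
2P: tangent at (4, 6): λ = (3·4² + 10)/(2·6) ≡ 6/12. 12⁻¹ ≡ 12 (mod 13), so λ ≡ 6·12 ≡ 7.
  x = λ² - 4 - 4 = 49 - 8 ≡ 2; y = λ·(4 - 2) - 6 ≡ 8. → (2, 8)
3P: (2, 8) + (4, 6). λ = (6 - 8)/(4 - 2) ≡ 11/2 mod 13. 2⁻¹ ≡ 7 (mod 13), so λ ≡ 12.
  x = λ² - 2 - 4 = 144 - 6 ≡ 8; y = λ·(2 - 8) - 8 ≡ 11. → (8, 11)
3P = (8, 11).
Finally 3P + Q:
(8, 11) + (9, 6). λ = (6 - 11)/(9 - 8) ≡ 8/1 mod 13. 1⁻¹ ≡ 1 (mod 13), so λ ≡ 8.
  x = λ² - 8 - 9 = 64 - 17 ≡ 8; y = λ·(8 - 8) - 11 ≡ 2. → (8, 2)

(8, 2)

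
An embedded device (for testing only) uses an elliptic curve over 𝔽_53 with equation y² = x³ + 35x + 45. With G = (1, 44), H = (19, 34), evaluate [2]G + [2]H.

First 2G:
Repeated addition: build up to 2G.
2G: tangent at (1, 44): λ = (3·1² + 35)/(2·44) ≡ 38/35. 35⁻¹ ≡ 50 (mod 53), so λ ≡ 38·50 ≡ 45.
  x = λ² - 1 - 1 = 2025 - 2 ≡ 9; y = λ·(1 - 9) - 44 ≡ 20. → (9, 20)
2G = (9, 20).
Next 2H:
Repeated addition: build up to 2H.
2H: tangent at (19, 34): λ = (3·19² + 35)/(2·34) ≡ 5/15. 15⁻¹ ≡ 46 (mod 53), so λ ≡ 5·46 ≡ 18.
  x = λ² - 19 - 19 = 324 - 38 ≡ 21; y = λ·(19 - 21) - 34 ≡ 36. → (21, 36)
2H = (21, 36).
Finally 2G + 2H:
(9, 20) + (21, 36). λ = (36 - 20)/(21 - 9) ≡ 16/12 mod 53. 12⁻¹ ≡ 31 (mod 53), so λ ≡ 19.
  x = λ² - 9 - 21 = 361 - 30 ≡ 13; y = λ·(9 - 13) - 20 ≡ 10. → (13, 10)

(13, 10)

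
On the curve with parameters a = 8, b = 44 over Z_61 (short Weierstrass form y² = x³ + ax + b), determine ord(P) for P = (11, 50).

4

2P: tangent at (11, 50): λ = (3·11² + 8)/(2·50) ≡ 5/39. 39⁻¹ ≡ 36 (mod 61) since 39·36 = 1404 ≡ 1, so λ ≡ 5·36 ≡ 58.
  x = λ² - 11 - 11 = 3364 - 22 ≡ 48; y = λ·(11 - 48) - 50 ≡ 0. → (48, 0)
3P: (48, 0) + (11, 50). λ = (50 - 0)/(11 - 48) ≡ 50/24 mod 61. 24⁻¹ ≡ 28 (mod 61) since 24·28 = 672 ≡ 1, so λ ≡ 58.
  x = λ² - 48 - 11 = 3364 - 59 ≡ 11; y = λ·(48 - 11) - 0 ≡ 11. → (11, 11)
4P: (11, 11) + (11, 50): same x and y₁ ≡ -y₂, so the sum is O.
4P = O, so the order is 4.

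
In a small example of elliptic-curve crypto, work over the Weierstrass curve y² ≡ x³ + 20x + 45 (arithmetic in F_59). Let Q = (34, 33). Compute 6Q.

Double-and-add on 6 = (110)₂. Start with Q = (34, 33) for the leading 1-bit.
double: tangent at (34, 33): λ = (3·34² + 20)/(2·33) ≡ 7/7. 7⁻¹ ≡ 17 (mod 59), so λ ≡ 7·17 ≡ 1.
  x = λ² - 34 - 34 = 1 - 68 ≡ 51; y = λ·(34 - 51) - 33 ≡ 9. → (51, 9)
add Q: (51, 9) + (34, 33). λ = (33 - 9)/(34 - 51) ≡ 24/42 mod 59. 42⁻¹ ≡ 52 (mod 59), so λ ≡ 9.
  x = λ² - 51 - 34 = 81 - 85 ≡ 55; y = λ·(51 - 55) - 9 ≡ 14. → (55, 14)
double: tangent at (55, 14): λ = (3·55² + 20)/(2·14) ≡ 9/28. 28⁻¹ ≡ 19 (mod 59), so λ ≡ 9·19 ≡ 53.
  x = λ² - 55 - 55 = 2809 - 110 ≡ 44; y = λ·(55 - 44) - 14 ≡ 38. → (44, 38)

(44, 38)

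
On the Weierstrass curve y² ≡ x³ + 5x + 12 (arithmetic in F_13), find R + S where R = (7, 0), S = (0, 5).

(7, 0) + (0, 5). λ = (5 - 0)/(0 - 7) ≡ 5/6 mod 13. 6⁻¹ ≡ 11 (mod 13), so λ ≡ 3.
  x = λ² - 7 - 0 = 9 - 7 ≡ 2; y = λ·(7 - 2) - 0 ≡ 2. → (2, 2)

(2, 2)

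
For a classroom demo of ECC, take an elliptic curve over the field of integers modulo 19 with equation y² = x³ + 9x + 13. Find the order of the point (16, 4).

2P: tangent at (16, 4): λ = (3·16² + 9)/(2·4) ≡ 17/8. 8⁻¹ ≡ 12 (mod 19), so λ ≡ 17·12 ≡ 14.
  x = λ² - 16 - 16 = 196 - 32 ≡ 12; y = λ·(16 - 12) - 4 ≡ 14. → (12, 14)
3P: (12, 14) + (16, 4). λ = (4 - 14)/(16 - 12) ≡ 9/4 mod 19. 4⁻¹ ≡ 5 (mod 19) since 4·5 = 20 ≡ 1, so λ ≡ 7.
  x = λ² - 12 - 16 = 49 - 28 ≡ 2; y = λ·(12 - 2) - 14 ≡ 18. → (2, 18)
4P: (2, 18) + (16, 4). λ = (4 - 18)/(16 - 2) ≡ 5/14 mod 19. 14⁻¹ ≡ 15 (mod 19), so λ ≡ 18.
  x = λ² - 2 - 16 = 324 - 18 ≡ 2; y = λ·(2 - 2) - 18 ≡ 1. → (2, 1)
5P: (2, 1) + (16, 4). λ = (4 - 1)/(16 - 2) ≡ 3/14 mod 19. 14⁻¹ ≡ 15 (mod 19), so λ ≡ 7.
  x = λ² - 2 - 16 = 49 - 18 ≡ 12; y = λ·(2 - 12) - 1 ≡ 5. → (12, 5)
6P: (12, 5) + (16, 4). λ = (4 - 5)/(16 - 12) ≡ 18/4 mod 19. 4⁻¹ ≡ 5 (mod 19), so λ ≡ 14.
  x = λ² - 12 - 16 = 196 - 28 ≡ 16; y = λ·(12 - 16) - 5 ≡ 15. → (16, 15)
7P: (16, 15) + (16, 4): same x and y₁ ≡ -y₂, so the sum is O.
7P = O, so the order is 7.

7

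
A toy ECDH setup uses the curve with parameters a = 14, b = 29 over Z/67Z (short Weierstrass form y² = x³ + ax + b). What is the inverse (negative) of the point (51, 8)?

(51, 59)

-(51, 8) = (51, -8 mod 67) = (51, 59).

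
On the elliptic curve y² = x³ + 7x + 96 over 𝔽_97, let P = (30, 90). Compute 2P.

tangent at (30, 90): λ = (3·30² + 7)/(2·90) ≡ 88/83. 83⁻¹ ≡ 90 (mod 97), so λ ≡ 88·90 ≡ 63.
  x = λ² - 30 - 30 = 3969 - 60 ≡ 29; y = λ·(30 - 29) - 90 ≡ 70. → (29, 70)

(29, 70)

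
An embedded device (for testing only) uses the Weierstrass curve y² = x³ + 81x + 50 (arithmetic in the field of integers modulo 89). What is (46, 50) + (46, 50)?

tangent at (46, 50): λ = (3·46² + 81)/(2·50) ≡ 21/11. 11⁻¹ ≡ 81 (mod 89), so λ ≡ 21·81 ≡ 10.
  x = λ² - 46 - 46 = 100 - 92 ≡ 8; y = λ·(46 - 8) - 50 ≡ 63. → (8, 63)

(8, 63)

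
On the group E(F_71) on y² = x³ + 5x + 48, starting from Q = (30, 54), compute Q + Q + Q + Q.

(57, 28)

Repeated addition: build up to 4Q.
2Q: tangent at (30, 54): λ = (3·30² + 5)/(2·54) ≡ 7/37. 37⁻¹ ≡ 48 (mod 71), so λ ≡ 7·48 ≡ 52.
  x = λ² - 30 - 30 = 2704 - 60 ≡ 17; y = λ·(30 - 17) - 54 ≡ 54. → (17, 54)
3Q: (17, 54) + (30, 54). λ = (54 - 54)/(30 - 17) ≡ 0/13 mod 71. 13⁻¹ ≡ 11 (mod 71), so λ ≡ 0.
  x = λ² - 17 - 30 = 0 - 47 ≡ 24; y = λ·(17 - 24) - 54 ≡ 17. → (24, 17)
4Q: (24, 17) + (30, 54). λ = (54 - 17)/(30 - 24) ≡ 37/6 mod 71. 6⁻¹ ≡ 12 (mod 71), so λ ≡ 18.
  x = λ² - 24 - 30 = 324 - 54 ≡ 57; y = λ·(24 - 57) - 17 ≡ 28. → (57, 28)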